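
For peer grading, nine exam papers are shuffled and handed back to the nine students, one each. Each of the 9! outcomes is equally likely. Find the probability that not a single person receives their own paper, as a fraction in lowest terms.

Favorable outcomes: !9 = 133496.
Total outcomes: 9! = 362880.
Probability = 133496/362880 = 16687/45360.

16687/45360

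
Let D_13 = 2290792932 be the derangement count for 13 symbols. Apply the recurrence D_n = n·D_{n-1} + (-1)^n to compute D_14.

D_14 = 14·2290792932 + 1 = 32071101049.

32071101049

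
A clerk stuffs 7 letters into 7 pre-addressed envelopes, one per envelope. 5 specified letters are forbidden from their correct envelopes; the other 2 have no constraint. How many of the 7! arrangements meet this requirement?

Inclusion-exclusion on the 5 forbidden self-matches:
Σ_{j=0}^{5} (-1)^j C(5,j)(7-j)!
= C(5,0)·7! - C(5,1)·6! + C(5,2)·5! - C(5,3)·4! + C(5,4)·3! - C(5,5)·2!
= 5040 - 3600 + 1200 - 240 + 30 - 2
= 2428

2428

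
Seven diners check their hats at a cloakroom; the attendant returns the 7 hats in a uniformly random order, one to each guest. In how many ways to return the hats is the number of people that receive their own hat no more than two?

4633

Sum C(7,i)·!(7-i) for i = 0..2:
  i=0: C(7,0)·!7 = 1·1854 = 1854
  i=1: C(7,1)·!6 = 7·265 = 1855
  i=2: C(7,2)·!5 = 21·44 = 924
Total = 4633.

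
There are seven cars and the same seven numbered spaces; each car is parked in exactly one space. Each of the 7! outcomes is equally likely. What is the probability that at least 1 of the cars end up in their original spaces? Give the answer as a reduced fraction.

Favorable outcomes: Σ_{i≥1} C(7,i)·!(7-i) = 7·265 + 21·44 + 35·9 + 35·2 + 21·1 + 7·0 + 1·1 = 3186.
Total outcomes: 7! = 5040.
Probability = 3186/5040 = 177/280.

177/280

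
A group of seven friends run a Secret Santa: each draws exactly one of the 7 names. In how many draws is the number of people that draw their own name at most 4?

# with exactly i fixed is C(7,i)·!(7-i); sum over i=0..4:
  i=0: C(7,0)·!7 = 1·1854 = 1854
  i=1: C(7,1)·!6 = 7·265 = 1855
  i=2: C(7,2)·!5 = 21·44 = 924
  i=3: C(7,3)·!4 = 35·9 = 315
  i=4: C(7,4)·!3 = 35·2 = 70
Total = 5018.

5018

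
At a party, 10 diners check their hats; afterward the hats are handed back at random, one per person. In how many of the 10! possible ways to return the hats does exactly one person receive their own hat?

1334960

Pick the single fixed position: C(10,1) = 10 ways.
The other 9 form a derangement: !9 = 133496.
Total: 10 × 133496 = 1334960.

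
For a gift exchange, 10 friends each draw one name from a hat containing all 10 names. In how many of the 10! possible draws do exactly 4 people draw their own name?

55650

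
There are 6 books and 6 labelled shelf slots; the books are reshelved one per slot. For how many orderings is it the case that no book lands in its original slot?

The subfactorial !6 = [6!/e] (nearest integer).
6! = 720, and 720/e ≈ 264.87, so !6 = 265.

265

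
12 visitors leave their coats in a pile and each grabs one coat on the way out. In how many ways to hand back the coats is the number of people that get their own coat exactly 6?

Pick the 6 fixed positions: C(12,6) = 924 ways.
The other 6 form a derangement: !6 = 265.
Total: 924 × 265 = 244860.

244860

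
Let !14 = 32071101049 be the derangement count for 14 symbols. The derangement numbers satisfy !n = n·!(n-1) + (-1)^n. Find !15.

481066515734

!15 = 15·32071101049 - 1 = 481066515734.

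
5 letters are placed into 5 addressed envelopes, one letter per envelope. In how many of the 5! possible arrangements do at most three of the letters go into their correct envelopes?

# with exactly i fixed is C(5,i)·!(5-i); sum over i=0..3:
  i=0: C(5,0)·!5 = 1·44 = 44
  i=1: C(5,1)·!4 = 5·9 = 45
  i=2: C(5,2)·!3 = 10·2 = 20
  i=3: C(5,3)·!2 = 10·1 = 10
Total = 119.

119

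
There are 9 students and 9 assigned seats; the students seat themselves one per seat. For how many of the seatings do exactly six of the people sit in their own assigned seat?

168

Pick the 6 fixed positions: C(9,6) = 84 ways.
The remaining 3 must be deranged: !3 = 2.
Total: 84 × 2 = 168.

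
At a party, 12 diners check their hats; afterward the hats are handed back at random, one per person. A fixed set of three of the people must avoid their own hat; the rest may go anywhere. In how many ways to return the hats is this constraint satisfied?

369774720

Let A_j be the event that the j-th constrained one is fixed. By inclusion-exclusion over the 3 events:
Σ_{j=0}^{3} (-1)^j C(3,j)(12-j)!
= C(3,0)·12! - C(3,1)·11! + C(3,2)·10! - C(3,3)·9!
= 479001600 - 119750400 + 10886400 - 362880
= 369774720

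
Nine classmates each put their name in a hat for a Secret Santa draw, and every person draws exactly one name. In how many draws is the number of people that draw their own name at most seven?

# with exactly i fixed is C(9,i)·!(9-i); sum over i=0..7:
  i=0: C(9,0)·!9 = 1·133496 = 133496
  i=1: C(9,1)·!8 = 9·14833 = 133497
  i=2: C(9,2)·!7 = 36·1854 = 66744
  i=3: C(9,3)·!6 = 84·265 = 22260
  i=4: C(9,4)·!5 = 126·44 = 5544
  i=5: C(9,5)·!4 = 126·9 = 1134
  i=6: C(9,6)·!3 = 84·2 = 168
  i=7: C(9,7)·!2 = 36·1 = 36
Total = 362879.

362879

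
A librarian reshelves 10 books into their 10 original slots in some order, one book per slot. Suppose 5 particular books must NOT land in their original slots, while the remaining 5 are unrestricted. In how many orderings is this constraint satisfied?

Let A_j be the event that the j-th constrained one is fixed. By inclusion-exclusion over the 5 events:
Σ_{j=0}^{5} (-1)^j C(5,j)(10-j)!
= C(5,0)·10! - C(5,1)·9! + C(5,2)·8! - C(5,3)·7! + C(5,4)·6! - C(5,5)·5!
= 3628800 - 1814400 + 403200 - 50400 + 3600 - 120
= 2170680

2170680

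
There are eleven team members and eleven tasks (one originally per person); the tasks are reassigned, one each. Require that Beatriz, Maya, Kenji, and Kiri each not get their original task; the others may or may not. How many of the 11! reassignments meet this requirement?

27422640

Inclusion-exclusion on the 4 forbidden self-matches:
Σ_{j=0}^{4} (-1)^j C(4,j)(11-j)!
= C(4,0)·11! - C(4,1)·10! + C(4,2)·9! - C(4,3)·8! + C(4,4)·7!
= 39916800 - 14515200 + 2177280 - 161280 + 5040
= 27422640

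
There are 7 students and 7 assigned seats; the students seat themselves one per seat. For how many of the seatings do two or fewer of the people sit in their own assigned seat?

Sum C(7,i)·!(7-i) for i = 0..2:
  i=0: C(7,0)·!7 = 1·1854 = 1854
  i=1: C(7,1)·!6 = 7·265 = 1855
  i=2: C(7,2)·!5 = 21·44 = 924
Total = 4633.

4633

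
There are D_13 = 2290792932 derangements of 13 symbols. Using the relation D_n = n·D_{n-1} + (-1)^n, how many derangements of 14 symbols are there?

32071101049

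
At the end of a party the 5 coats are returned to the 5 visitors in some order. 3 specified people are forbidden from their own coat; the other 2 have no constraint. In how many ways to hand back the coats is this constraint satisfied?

64

Inclusion-exclusion on the 3 forbidden self-matches:
Σ_{j=0}^{3} (-1)^j C(3,j)(5-j)!
= C(3,0)·5! - C(3,1)·4! + C(3,2)·3! - C(3,3)·2!
= 120 - 72 + 18 - 2
= 64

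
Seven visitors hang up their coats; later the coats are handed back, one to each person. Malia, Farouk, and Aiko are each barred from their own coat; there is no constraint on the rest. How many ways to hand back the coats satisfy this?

Inclusion-exclusion on the 3 forbidden self-matches:
Σ_{j=0}^{3} (-1)^j C(3,j)(7-j)!
= C(3,0)·7! - C(3,1)·6! + C(3,2)·5! - C(3,3)·4!
= 5040 - 2160 + 360 - 24
= 3216

3216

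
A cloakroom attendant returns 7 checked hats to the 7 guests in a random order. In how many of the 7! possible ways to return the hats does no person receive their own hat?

Use !n = (n-1)(!(n-1) + !(n-2)).
!7 = 6·(265 + 44) = 6·309 = 1854

1854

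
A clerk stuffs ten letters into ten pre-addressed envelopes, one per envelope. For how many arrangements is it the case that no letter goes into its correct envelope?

1334961

Recurrence: !10 = 9·(!9 + !8).
!10 = 9·(133496 + 14833) = 9·148329 = 1334961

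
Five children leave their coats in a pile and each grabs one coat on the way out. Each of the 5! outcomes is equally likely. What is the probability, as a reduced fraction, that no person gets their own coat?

Favorable outcomes: !5 = 44.
Total outcomes: 5! = 120.
Probability = 44/120 = 11/30.

11/30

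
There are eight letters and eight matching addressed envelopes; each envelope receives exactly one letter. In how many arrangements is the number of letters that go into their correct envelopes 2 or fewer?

37085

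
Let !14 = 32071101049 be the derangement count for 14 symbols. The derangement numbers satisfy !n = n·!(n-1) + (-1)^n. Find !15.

!15 = 15·32071101049 - 1 = 481066515734.

481066515734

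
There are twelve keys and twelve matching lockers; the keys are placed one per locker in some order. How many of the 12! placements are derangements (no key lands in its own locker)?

176214841

!12 = 12! · Σ_{k=0}^{12} (-1)^k/k!
= 12! - 12!/1! + 12!/2! - 12!/3! + 12!/4! - 12!/5! + 12!/6! - 12!/7! + 12!/8! - 12!/9! + 12!/10! - 12!/11! + 12!/12!
= 479001600 - 479001600 + 239500800 - 79833600 + 19958400 - 3991680 + 665280 - 95040 + 11880 - 1320 + 132 - 12 + 1
= 176214841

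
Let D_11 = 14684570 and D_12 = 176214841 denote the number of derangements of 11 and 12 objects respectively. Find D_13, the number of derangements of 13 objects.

D_13 = (13-1)·(D_12 + D_11) = 12·(176214841 + 14684570) = 12·190899411 = 2290792932.

2290792932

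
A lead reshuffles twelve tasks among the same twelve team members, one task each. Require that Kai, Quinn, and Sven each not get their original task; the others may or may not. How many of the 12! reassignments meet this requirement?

369774720

Let A_j be the event that the j-th constrained one is fixed. By inclusion-exclusion over the 3 events:
Σ_{j=0}^{3} (-1)^j C(3,j)(12-j)!
= C(3,0)·12! - C(3,1)·11! + C(3,2)·10! - C(3,3)·9!
= 479001600 - 119750400 + 10886400 - 362880
= 369774720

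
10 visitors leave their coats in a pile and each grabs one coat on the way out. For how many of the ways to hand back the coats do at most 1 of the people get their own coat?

Sum C(10,i)·!(10-i) for i = 0..1:
  i=0: C(10,0)·!10 = 1·1334961 = 1334961
  i=1: C(10,1)·!9 = 10·133496 = 1334960
Total = 2669921.

2669921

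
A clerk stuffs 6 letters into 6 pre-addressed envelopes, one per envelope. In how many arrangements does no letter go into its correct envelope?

265

!6 is the nearest integer to 6!/e.
6! = 720, and 720/e ≈ 264.87, so !6 = 265.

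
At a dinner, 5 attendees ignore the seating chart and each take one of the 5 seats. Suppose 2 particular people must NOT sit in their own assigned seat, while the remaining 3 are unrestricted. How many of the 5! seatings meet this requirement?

Let A_j be the event that the j-th constrained one is fixed. By inclusion-exclusion over the 2 events:
Σ_{j=0}^{2} (-1)^j C(2,j)(5-j)!
= C(2,0)·5! - C(2,1)·4! + C(2,2)·3!
= 120 - 48 + 6
= 78

78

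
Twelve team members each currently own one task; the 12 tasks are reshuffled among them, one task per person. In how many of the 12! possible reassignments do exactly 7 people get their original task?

34848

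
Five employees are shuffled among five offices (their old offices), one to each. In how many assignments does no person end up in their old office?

Use !n = (n-1)(!(n-1) + !(n-2)).
!5 = 4·(9 + 2) = 4·11 = 44

44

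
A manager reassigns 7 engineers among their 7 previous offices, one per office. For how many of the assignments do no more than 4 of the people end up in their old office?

# with exactly i fixed is C(7,i)·!(7-i); sum over i=0..4:
  i=0: C(7,0)·!7 = 1·1854 = 1854
  i=1: C(7,1)·!6 = 7·265 = 1855
  i=2: C(7,2)·!5 = 21·44 = 924
  i=3: C(7,3)·!4 = 35·9 = 315
  i=4: C(7,4)·!3 = 35·2 = 70
Total = 5018.

5018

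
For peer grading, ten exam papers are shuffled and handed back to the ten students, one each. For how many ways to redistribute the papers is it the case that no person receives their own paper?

1334961

!10 = 10! · Σ_{k=0}^{10} (-1)^k/k!
= 10! - 10!/1! + 10!/2! - 10!/3! + 10!/4! - 10!/5! + 10!/6! - 10!/7! + 10!/8! - 10!/9! + 10!/10!
= 3628800 - 3628800 + 1814400 - 604800 + 151200 - 30240 + 5040 - 720 + 90 - 10 + 1
= 1334961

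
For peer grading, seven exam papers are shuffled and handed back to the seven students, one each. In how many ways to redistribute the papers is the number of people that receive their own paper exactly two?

924

Pick the 2 fixed positions: C(7,2) = 21 ways.
The remaining 5 must be deranged: !5 = 44.
Total: 21 × 44 = 924.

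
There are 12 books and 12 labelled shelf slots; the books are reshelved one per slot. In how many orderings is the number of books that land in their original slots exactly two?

88107426

Choose which 2 of the 12 are fixed: C(12,2) = 66.
The remaining 10 must be deranged: !10 = 1334961.
Total: 66 × 1334961 = 88107426.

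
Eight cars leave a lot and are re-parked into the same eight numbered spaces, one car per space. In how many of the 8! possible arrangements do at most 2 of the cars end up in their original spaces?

37085

Sum C(8,i)·!(8-i) for i = 0..2:
  i=0: C(8,0)·!8 = 1·14833 = 14833
  i=1: C(8,1)·!7 = 8·1854 = 14832
  i=2: C(8,2)·!6 = 28·265 = 7420
Total = 37085.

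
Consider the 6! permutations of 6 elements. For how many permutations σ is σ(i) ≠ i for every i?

Recurrence: !6 = 5·(!5 + !4).
!6 = 5·(44 + 9) = 5·53 = 265

265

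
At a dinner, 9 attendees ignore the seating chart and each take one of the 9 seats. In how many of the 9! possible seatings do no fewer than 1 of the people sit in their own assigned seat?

# with exactly i fixed is C(9,i)·!(9-i); sum over i=1..9:
  i=1: C(9,1)·!8 = 9·14833 = 133497
  i=2: C(9,2)·!7 = 36·1854 = 66744
  i=3: C(9,3)·!6 = 84·265 = 22260
  i=4: C(9,4)·!5 = 126·44 = 5544
  i=5: C(9,5)·!4 = 126·9 = 1134
  i=6: C(9,6)·!3 = 84·2 = 168
  i=7: C(9,7)·!2 = 36·1 = 36
  i=8: C(9,8)·!1 = 9·0 = 0
  i=9: C(9,9)·!0 = 1·1 = 1
Total = 229384.

229384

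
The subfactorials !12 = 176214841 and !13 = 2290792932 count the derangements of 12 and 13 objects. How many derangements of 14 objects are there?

32071101049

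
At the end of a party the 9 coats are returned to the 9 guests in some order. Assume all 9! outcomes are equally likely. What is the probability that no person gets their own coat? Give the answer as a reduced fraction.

16687/45360

Favorable outcomes: !9 = 133496.
Total outcomes: 9! = 362880.
Probability = 133496/362880 = 16687/45360.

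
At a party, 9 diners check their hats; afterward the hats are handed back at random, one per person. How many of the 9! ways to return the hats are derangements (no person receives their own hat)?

Recurrence: !9 = 8·(!8 + !7).
!9 = 8·(14833 + 1854) = 8·16687 = 133496

133496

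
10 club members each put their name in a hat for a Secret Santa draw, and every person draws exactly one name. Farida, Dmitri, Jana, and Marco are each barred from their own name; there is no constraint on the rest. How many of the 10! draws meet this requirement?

2399760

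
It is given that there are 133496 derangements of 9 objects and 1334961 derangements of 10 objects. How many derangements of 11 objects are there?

14684570

D_11 = (11-1)·(D_10 + D_9) = 10·(1334961 + 133496) = 10·1468457 = 14684570.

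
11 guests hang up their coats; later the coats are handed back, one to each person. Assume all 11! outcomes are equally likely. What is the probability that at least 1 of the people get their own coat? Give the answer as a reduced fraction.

2523223/3991680

Favorable outcomes: Σ_{i≥1} C(11,i)·!(11-i) = 11·1334961 + 55·133496 + 165·14833 + 330·1854 + 462·265 + 462·44 + 330·9 + 165·2 + 55·1 + 11·0 + 1·1 = 25232230.
Total outcomes: 11! = 39916800.
Probability = 25232230/39916800 = 2523223/3991680.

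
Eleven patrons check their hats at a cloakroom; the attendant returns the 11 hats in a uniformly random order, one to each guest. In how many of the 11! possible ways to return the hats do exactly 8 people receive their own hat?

Pick the 8 fixed positions: C(11,8) = 165 ways.
The remaining 3 must be deranged: !3 = 2.
Total: 165 × 2 = 330.

330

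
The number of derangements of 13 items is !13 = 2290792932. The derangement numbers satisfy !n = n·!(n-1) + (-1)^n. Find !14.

32071101049

!14 = 14·2290792932 + 1 = 32071101049.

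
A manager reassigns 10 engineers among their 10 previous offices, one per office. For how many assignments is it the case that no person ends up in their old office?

The subfactorial !10 = [10!/e] (nearest integer).
10! = 3628800, and 3628800/e ≈ 1334960.92, so !10 = 1334961.

1334961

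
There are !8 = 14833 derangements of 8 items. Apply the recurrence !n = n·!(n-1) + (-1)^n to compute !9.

133496

!9 = 9·14833 - 1 = 133496.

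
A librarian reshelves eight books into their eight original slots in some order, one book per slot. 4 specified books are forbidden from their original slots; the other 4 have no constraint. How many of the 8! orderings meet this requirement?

Let A_j be the event that the j-th constrained one is fixed. By inclusion-exclusion over the 4 events:
Σ_{j=0}^{4} (-1)^j C(4,j)(8-j)!
= C(4,0)·8! - C(4,1)·7! + C(4,2)·6! - C(4,3)·5! + C(4,4)·4!
= 40320 - 20160 + 4320 - 480 + 24
= 24024

24024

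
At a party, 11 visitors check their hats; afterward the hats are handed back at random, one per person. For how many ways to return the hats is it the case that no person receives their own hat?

14684570

!11 = 11! · Σ_{k=0}^{11} (-1)^k/k!
= 11! - 11!/1! + 11!/2! - 11!/3! + 11!/4! - 11!/5! + 11!/6! - 11!/7! + 11!/8! - 11!/9! + 11!/10! - 11!/11!
= 39916800 - 39916800 + 19958400 - 6652800 + 1663200 - 332640 + 55440 - 7920 + 990 - 110 + 11 - 1
= 14684570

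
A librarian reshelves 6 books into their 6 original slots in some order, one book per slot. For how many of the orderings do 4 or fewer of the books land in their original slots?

# with exactly i fixed is C(6,i)·!(6-i); sum over i=0..4:
  i=0: C(6,0)·!6 = 1·265 = 265
  i=1: C(6,1)·!5 = 6·44 = 264
  i=2: C(6,2)·!4 = 15·9 = 135
  i=3: C(6,3)·!3 = 20·2 = 40
  i=4: C(6,4)·!2 = 15·1 = 15
Total = 719.

719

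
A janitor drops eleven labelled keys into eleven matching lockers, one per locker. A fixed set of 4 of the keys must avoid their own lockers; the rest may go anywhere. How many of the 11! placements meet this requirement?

27422640

Let A_j be the event that the j-th constrained one is fixed. By inclusion-exclusion over the 4 events:
Σ_{j=0}^{4} (-1)^j C(4,j)(11-j)!
= C(4,0)·11! - C(4,1)·10! + C(4,2)·9! - C(4,3)·8! + C(4,4)·7!
= 39916800 - 14515200 + 2177280 - 161280 + 5040
= 27422640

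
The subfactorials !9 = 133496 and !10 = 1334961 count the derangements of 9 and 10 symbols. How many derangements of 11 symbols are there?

!11 = (11-1)·(!10 + !9) = 10·(1334961 + 133496) = 10·1468457 = 14684570.

14684570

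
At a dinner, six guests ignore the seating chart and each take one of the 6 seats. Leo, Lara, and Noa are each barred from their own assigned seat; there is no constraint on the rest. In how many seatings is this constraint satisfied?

426

Inclusion-exclusion on the 3 forbidden self-matches:
Σ_{j=0}^{3} (-1)^j C(3,j)(6-j)!
= C(3,0)·6! - C(3,1)·5! + C(3,2)·4! - C(3,3)·3!
= 720 - 360 + 72 - 6
= 426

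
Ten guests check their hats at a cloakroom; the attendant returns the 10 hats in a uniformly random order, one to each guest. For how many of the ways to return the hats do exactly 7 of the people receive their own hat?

240

Pick the 7 fixed positions: C(10,7) = 120 ways.
The other 3 form a derangement: !3 = 2.
Total: 120 × 2 = 240.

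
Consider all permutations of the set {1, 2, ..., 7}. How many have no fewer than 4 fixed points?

92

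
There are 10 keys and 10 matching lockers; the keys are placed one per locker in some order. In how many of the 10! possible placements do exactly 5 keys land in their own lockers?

Pick the 5 fixed positions: C(10,5) = 252 ways.
The other 5 form a derangement: !5 = 44.
Total: 252 × 44 = 11088.

11088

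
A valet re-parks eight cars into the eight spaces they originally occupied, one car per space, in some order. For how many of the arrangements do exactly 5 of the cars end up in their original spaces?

Pick the 5 fixed positions: C(8,5) = 56 ways.
The remaining 3 must be deranged: !3 = 2.
Total: 56 × 2 = 112.

112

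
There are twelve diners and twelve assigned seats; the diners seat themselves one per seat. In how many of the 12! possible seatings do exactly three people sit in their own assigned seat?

29369120

Choose which 3 of the 12 are fixed: C(12,3) = 220.
The other 9 form a derangement: !9 = 133496.
Total: 220 × 133496 = 29369120.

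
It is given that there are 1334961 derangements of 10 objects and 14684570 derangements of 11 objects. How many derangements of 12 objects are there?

176214841

D_12 = (12-1)·(D_11 + D_10) = 11·(14684570 + 1334961) = 11·16019531 = 176214841.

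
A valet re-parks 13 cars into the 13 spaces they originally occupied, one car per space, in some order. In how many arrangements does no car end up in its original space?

2290792932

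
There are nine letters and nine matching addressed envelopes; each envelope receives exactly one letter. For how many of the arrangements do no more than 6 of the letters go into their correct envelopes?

Sum C(9,i)·!(9-i) for i = 0..6:
  i=0: C(9,0)·!9 = 1·133496 = 133496
  i=1: C(9,1)·!8 = 9·14833 = 133497
  i=2: C(9,2)·!7 = 36·1854 = 66744
  i=3: C(9,3)·!6 = 84·265 = 22260
  i=4: C(9,4)·!5 = 126·44 = 5544
  i=5: C(9,5)·!4 = 126·9 = 1134
  i=6: C(9,6)·!3 = 84·2 = 168
Total = 362843.

362843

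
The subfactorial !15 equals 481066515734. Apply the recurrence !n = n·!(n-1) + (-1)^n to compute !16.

!16 = 16·481066515734 + 1 = 7697064251745.

7697064251745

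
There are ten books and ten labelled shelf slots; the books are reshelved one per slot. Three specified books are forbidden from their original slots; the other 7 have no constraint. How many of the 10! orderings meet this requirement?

2656080

Let A_j be the event that the j-th constrained one is fixed. By inclusion-exclusion over the 3 events:
Σ_{j=0}^{3} (-1)^j C(3,j)(10-j)!
= C(3,0)·10! - C(3,1)·9! + C(3,2)·8! - C(3,3)·7!
= 3628800 - 1088640 + 120960 - 5040
= 2656080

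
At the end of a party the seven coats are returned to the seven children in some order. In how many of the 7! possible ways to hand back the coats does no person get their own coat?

1854

!7 = 7! · Σ_{k=0}^{7} (-1)^k/k!
= 7! - 7!/1! + 7!/2! - 7!/3! + 7!/4! - 7!/5! + 7!/6! - 7!/7!
= 5040 - 5040 + 2520 - 840 + 210 - 42 + 7 - 1
= 1854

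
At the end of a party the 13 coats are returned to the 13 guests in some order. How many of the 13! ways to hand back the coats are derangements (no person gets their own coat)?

!13 = 13! · Σ_{k=0}^{13} (-1)^k/k!
= 13! - 13!/1! + 13!/2! - 13!/3! + 13!/4! - 13!/5! + 13!/6! - 13!/7! + 13!/8! - 13!/9! + 13!/10! - 13!/11! + 13!/12! - 13!/13!
= 6227020800 - 6227020800 + 3113510400 - 1037836800 + 259459200 - 51891840 + 8648640 - 1235520 + 154440 - 17160 + 1716 - 156 + 13 - 1
= 2290792932

2290792932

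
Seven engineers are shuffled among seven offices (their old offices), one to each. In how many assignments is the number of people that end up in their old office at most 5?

5039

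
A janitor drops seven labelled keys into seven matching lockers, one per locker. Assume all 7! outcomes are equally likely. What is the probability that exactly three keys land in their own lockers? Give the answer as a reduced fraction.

Favorable outcomes: C(7,3)·!4 = 35·9 = 315.
Total outcomes: 7! = 5040.
Probability = 315/5040 = 1/16.

1/16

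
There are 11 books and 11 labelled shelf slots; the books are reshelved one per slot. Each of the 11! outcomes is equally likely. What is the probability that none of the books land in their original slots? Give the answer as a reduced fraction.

1468457/3991680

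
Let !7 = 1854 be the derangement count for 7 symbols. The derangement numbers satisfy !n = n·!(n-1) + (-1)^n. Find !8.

!8 = 8·1854 + 1 = 14833.

14833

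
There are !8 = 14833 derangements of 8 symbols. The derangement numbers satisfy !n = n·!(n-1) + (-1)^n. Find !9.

!9 = 9·14833 - 1 = 133496.

133496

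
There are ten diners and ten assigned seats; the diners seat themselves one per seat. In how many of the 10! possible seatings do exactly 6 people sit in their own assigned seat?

Pick the 6 fixed positions: C(10,6) = 210 ways.
The other 4 form a derangement: !4 = 9.
Total: 210 × 9 = 1890.

1890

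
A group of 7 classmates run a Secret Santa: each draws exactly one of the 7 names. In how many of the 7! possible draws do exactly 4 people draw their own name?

70

Pick the 4 fixed positions: C(7,4) = 35 ways.
The other 3 form a derangement: !3 = 2.
Total: 35 × 2 = 70.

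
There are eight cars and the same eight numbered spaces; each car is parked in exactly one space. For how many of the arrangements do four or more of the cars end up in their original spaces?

771

# with exactly i fixed is C(8,i)·!(8-i); sum over i=4..8:
  i=4: C(8,4)·!4 = 70·9 = 630
  i=5: C(8,5)·!3 = 56·2 = 112
  i=6: C(8,6)·!2 = 28·1 = 28
  i=7: C(8,7)·!1 = 8·0 = 0
  i=8: C(8,8)·!0 = 1·1 = 1
Total = 771.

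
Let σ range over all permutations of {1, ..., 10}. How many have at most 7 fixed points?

3628754

# with exactly i fixed is C(10,i)·!(10-i); sum over i=0..7:
  i=0: C(10,0)·!10 = 1·1334961 = 1334961
  i=1: C(10,1)·!9 = 10·133496 = 1334960
  i=2: C(10,2)·!8 = 45·14833 = 667485
  i=3: C(10,3)·!7 = 120·1854 = 222480
  i=4: C(10,4)·!6 = 210·265 = 55650
  i=5: C(10,5)·!5 = 252·44 = 11088
  i=6: C(10,6)·!4 = 210·9 = 1890
  i=7: C(10,7)·!3 = 120·2 = 240
Total = 3628754.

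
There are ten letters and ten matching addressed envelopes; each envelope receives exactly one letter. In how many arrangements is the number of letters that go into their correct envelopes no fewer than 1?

2293839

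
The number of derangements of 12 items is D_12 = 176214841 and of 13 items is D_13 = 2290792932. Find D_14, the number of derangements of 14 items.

32071101049

D_14 = (14-1)·(D_13 + D_12) = 13·(2290792932 + 176214841) = 13·2467007773 = 32071101049.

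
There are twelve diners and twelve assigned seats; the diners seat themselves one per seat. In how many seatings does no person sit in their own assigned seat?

176214841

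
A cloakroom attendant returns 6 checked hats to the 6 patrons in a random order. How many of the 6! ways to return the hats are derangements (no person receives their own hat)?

265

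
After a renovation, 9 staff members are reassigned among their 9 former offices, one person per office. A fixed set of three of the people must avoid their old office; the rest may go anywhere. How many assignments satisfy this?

Let A_j be the event that the j-th constrained one is fixed. By inclusion-exclusion over the 3 events:
Σ_{j=0}^{3} (-1)^j C(3,j)(9-j)!
= C(3,0)·9! - C(3,1)·8! + C(3,2)·7! - C(3,3)·6!
= 362880 - 120960 + 15120 - 720
= 256320

256320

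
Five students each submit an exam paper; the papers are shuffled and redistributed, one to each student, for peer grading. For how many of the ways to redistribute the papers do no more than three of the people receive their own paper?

119

# with exactly i fixed is C(5,i)·!(5-i); sum over i=0..3:
  i=0: C(5,0)·!5 = 1·44 = 44
  i=1: C(5,1)·!4 = 5·9 = 45
  i=2: C(5,2)·!3 = 10·2 = 20
  i=3: C(5,3)·!2 = 10·1 = 10
Total = 119.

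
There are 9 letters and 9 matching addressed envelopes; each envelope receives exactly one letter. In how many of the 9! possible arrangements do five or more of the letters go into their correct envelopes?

Sum C(9,i)·!(9-i) for i = 5..9:
  i=5: C(9,5)·!4 = 126·9 = 1134
  i=6: C(9,6)·!3 = 84·2 = 168
  i=7: C(9,7)·!2 = 36·1 = 36
  i=8: C(9,8)·!1 = 9·0 = 0
  i=9: C(9,9)·!0 = 1·1 = 1
Total = 1339.

1339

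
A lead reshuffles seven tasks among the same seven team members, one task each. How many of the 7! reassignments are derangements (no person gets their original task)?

!7 = 7! · Σ_{k=0}^{7} (-1)^k/k!
= 7! - 7!/1! + 7!/2! - 7!/3! + 7!/4! - 7!/5! + 7!/6! - 7!/7!
= 5040 - 5040 + 2520 - 840 + 210 - 42 + 7 - 1
= 1854

1854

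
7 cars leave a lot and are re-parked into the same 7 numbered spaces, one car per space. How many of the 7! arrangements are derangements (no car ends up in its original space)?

1854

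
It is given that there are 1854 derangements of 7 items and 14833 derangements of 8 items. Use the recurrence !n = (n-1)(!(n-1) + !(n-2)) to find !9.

!9 = (9-1)·(!8 + !7) = 8·(14833 + 1854) = 8·16687 = 133496.

133496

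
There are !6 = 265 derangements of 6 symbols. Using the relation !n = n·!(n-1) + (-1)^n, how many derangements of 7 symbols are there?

!7 = 7·265 - 1 = 1854.

1854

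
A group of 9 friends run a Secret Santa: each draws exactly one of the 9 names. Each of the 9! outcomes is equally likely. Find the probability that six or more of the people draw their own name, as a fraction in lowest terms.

41/72576

Favorable outcomes: Σ_{i≥6} C(9,i)·!(9-i) = 84·2 + 36·1 + 9·0 + 1·1 = 205.
Total outcomes: 9! = 362880.
Probability = 205/362880 = 41/72576.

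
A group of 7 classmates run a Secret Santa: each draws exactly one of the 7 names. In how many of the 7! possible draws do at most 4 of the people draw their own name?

# with exactly i fixed is C(7,i)·!(7-i); sum over i=0..4:
  i=0: C(7,0)·!7 = 1·1854 = 1854
  i=1: C(7,1)·!6 = 7·265 = 1855
  i=2: C(7,2)·!5 = 21·44 = 924
  i=3: C(7,3)·!4 = 35·9 = 315
  i=4: C(7,4)·!3 = 35·2 = 70
Total = 5018.

5018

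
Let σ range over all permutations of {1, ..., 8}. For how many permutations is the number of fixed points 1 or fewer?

29665

# with exactly i fixed is C(8,i)·!(8-i); sum over i=0..1:
  i=0: C(8,0)·!8 = 1·14833 = 14833
  i=1: C(8,1)·!7 = 8·1854 = 14832
Total = 29665.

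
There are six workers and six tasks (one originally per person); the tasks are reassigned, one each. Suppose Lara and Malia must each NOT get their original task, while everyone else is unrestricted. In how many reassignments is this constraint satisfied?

504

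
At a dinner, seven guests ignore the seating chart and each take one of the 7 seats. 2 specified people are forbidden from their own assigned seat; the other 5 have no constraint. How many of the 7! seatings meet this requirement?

Let A_j be the event that the j-th constrained one is fixed. By inclusion-exclusion over the 2 events:
Σ_{j=0}^{2} (-1)^j C(2,j)(7-j)!
= C(2,0)·7! - C(2,1)·6! + C(2,2)·5!
= 5040 - 1440 + 120
= 3720

3720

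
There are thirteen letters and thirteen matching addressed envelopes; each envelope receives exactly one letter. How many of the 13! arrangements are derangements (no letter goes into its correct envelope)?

The number of derangements of 13 is !13 = Σ_{k=0}^{13} (-1)^k·13!/k!
= 13! - 13!/1! + 13!/2! - 13!/3! + 13!/4! - 13!/5! + 13!/6! - 13!/7! + 13!/8! - 13!/9! + 13!/10! - 13!/11! + 13!/12! - 13!/13!
= 6227020800 - 6227020800 + 3113510400 - 1037836800 + 259459200 - 51891840 + 8648640 - 1235520 + 154440 - 17160 + 1716 - 156 + 13 - 1
= 2290792932

2290792932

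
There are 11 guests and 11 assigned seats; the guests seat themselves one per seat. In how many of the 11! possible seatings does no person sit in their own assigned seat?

14684570

!11 is the nearest integer to 11!/e.
11! = 39916800, and 39916800/e ≈ 14684570.08, so !11 = 14684570.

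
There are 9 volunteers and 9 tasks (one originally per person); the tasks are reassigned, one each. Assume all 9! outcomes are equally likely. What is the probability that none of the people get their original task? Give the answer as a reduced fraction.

Favorable outcomes: !9 = 133496.
Total outcomes: 9! = 362880.
Probability = 133496/362880 = 16687/45360.

16687/45360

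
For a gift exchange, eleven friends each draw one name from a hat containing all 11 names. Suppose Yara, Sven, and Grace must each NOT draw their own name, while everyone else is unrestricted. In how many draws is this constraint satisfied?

30078720

Let A_j be the event that the j-th constrained one is fixed. By inclusion-exclusion over the 3 events:
Σ_{j=0}^{3} (-1)^j C(3,j)(11-j)!
= C(3,0)·11! - C(3,1)·10! + C(3,2)·9! - C(3,3)·8!
= 39916800 - 10886400 + 1088640 - 40320
= 30078720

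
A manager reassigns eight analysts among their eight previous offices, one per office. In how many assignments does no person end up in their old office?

14833

The number of derangements of 8 is !8 = Σ_{k=0}^{8} (-1)^k·8!/k!
= 8! - 8!/1! + 8!/2! - 8!/3! + 8!/4! - 8!/5! + 8!/6! - 8!/7! + 8!/8!
= 40320 - 40320 + 20160 - 6720 + 1680 - 336 + 56 - 8 + 1
= 14833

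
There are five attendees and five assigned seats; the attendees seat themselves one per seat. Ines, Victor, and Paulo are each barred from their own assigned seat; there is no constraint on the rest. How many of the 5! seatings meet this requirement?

64

Inclusion-exclusion on the 3 forbidden self-matches:
Σ_{j=0}^{3} (-1)^j C(3,j)(5-j)!
= C(3,0)·5! - C(3,1)·4! + C(3,2)·3! - C(3,3)·2!
= 120 - 72 + 18 - 2
= 64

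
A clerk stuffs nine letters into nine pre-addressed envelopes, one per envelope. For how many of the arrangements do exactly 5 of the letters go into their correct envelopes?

1134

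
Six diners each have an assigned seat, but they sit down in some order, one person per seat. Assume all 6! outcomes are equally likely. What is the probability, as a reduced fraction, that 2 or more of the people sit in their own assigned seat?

Favorable outcomes: Σ_{i≥2} C(6,i)·!(6-i) = 15·9 + 20·2 + 15·1 + 6·0 + 1·1 = 191.
Total outcomes: 6! = 720.
Probability = 191/720 = 191/720.

191/720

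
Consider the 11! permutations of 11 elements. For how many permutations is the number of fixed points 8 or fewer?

39916744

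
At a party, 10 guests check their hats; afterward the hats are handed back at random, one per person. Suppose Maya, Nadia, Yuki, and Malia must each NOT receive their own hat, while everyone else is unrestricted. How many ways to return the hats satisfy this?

2399760

Inclusion-exclusion on the 4 forbidden self-matches:
Σ_{j=0}^{4} (-1)^j C(4,j)(10-j)!
= C(4,0)·10! - C(4,1)·9! + C(4,2)·8! - C(4,3)·7! + C(4,4)·6!
= 3628800 - 1451520 + 241920 - 20160 + 720
= 2399760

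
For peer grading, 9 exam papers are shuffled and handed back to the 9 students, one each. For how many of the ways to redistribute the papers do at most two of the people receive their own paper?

333737

# with exactly i fixed is C(9,i)·!(9-i); sum over i=0..2:
  i=0: C(9,0)·!9 = 1·133496 = 133496
  i=1: C(9,1)·!8 = 9·14833 = 133497
  i=2: C(9,2)·!7 = 36·1854 = 66744
Total = 333737.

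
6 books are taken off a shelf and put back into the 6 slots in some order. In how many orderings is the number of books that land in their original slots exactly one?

Choose which one of the 6 is fixed: C(6,1) = 6.
The remaining 5 must be deranged: !5 = 44.
Total: 6 × 44 = 264.

264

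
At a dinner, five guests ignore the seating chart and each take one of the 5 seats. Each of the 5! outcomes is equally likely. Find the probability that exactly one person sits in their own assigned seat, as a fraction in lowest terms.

3/8

Favorable outcomes: C(5,1)·!4 = 5·9 = 45.
Total outcomes: 5! = 120.
Probability = 45/120 = 3/8.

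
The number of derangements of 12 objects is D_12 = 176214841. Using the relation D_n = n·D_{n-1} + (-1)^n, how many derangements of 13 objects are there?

2290792932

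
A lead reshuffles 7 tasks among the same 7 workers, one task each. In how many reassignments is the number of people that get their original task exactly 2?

Pick the 2 fixed positions: C(7,2) = 21 ways.
The remaining 5 must be deranged: !5 = 44.
Total: 21 × 44 = 924.

924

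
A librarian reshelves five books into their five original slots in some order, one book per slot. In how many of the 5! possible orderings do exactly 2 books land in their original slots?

Choose which 2 of the 5 are fixed: C(5,2) = 10.
The other 3 form a derangement: !3 = 2.
Total: 10 × 2 = 20.

20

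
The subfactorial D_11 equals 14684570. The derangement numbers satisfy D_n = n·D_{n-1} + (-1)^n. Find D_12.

176214841

D_12 = 12·14684570 + 1 = 176214841.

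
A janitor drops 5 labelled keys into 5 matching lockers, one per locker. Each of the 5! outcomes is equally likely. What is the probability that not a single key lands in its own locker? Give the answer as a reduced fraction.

11/30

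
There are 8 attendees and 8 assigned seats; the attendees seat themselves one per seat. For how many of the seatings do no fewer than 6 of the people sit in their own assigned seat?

29

Sum C(8,i)·!(8-i) for i = 6..8:
  i=6: C(8,6)·!2 = 28·1 = 28
  i=7: C(8,7)·!1 = 8·0 = 0
  i=8: C(8,8)·!0 = 1·1 = 1
Total = 29.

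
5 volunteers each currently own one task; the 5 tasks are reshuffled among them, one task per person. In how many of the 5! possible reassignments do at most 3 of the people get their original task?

Sum C(5,i)·!(5-i) for i = 0..3:
  i=0: C(5,0)·!5 = 1·44 = 44
  i=1: C(5,1)·!4 = 5·9 = 45
  i=2: C(5,2)·!3 = 10·2 = 20
  i=3: C(5,3)·!2 = 10·1 = 10
Total = 119.

119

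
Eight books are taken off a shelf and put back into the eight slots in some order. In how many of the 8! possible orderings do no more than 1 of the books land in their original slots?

Sum C(8,i)·!(8-i) for i = 0..1:
  i=0: C(8,0)·!8 = 1·14833 = 14833
  i=1: C(8,1)·!7 = 8·1854 = 14832
Total = 29665.

29665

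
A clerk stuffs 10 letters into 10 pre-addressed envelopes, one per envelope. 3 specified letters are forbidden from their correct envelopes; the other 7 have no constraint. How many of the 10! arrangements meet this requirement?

2656080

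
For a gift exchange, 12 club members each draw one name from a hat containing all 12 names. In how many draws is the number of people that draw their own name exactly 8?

Pick the 8 fixed positions: C(12,8) = 495 ways.
The remaining 4 must be deranged: !4 = 9.
Total: 495 × 9 = 4455.

4455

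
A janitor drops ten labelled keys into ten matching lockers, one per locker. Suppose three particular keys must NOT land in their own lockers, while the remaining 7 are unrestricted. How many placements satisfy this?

Inclusion-exclusion on the 3 forbidden self-matches:
Σ_{j=0}^{3} (-1)^j C(3,j)(10-j)!
= C(3,0)·10! - C(3,1)·9! + C(3,2)·8! - C(3,3)·7!
= 3628800 - 1088640 + 120960 - 5040
= 2656080

2656080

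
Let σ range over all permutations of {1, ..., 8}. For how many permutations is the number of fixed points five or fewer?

Sum C(8,i)·!(8-i) for i = 0..5:
  i=0: C(8,0)·!8 = 1·14833 = 14833
  i=1: C(8,1)·!7 = 8·1854 = 14832
  i=2: C(8,2)·!6 = 28·265 = 7420
  i=3: C(8,3)·!5 = 56·44 = 2464
  i=4: C(8,4)·!4 = 70·9 = 630
  i=5: C(8,5)·!3 = 56·2 = 112
Total = 40291.

40291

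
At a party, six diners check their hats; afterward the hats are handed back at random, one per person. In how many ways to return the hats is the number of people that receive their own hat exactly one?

264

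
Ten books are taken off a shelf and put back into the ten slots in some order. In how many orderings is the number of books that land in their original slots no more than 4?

3615536

Sum C(10,i)·!(10-i) for i = 0..4:
  i=0: C(10,0)·!10 = 1·1334961 = 1334961
  i=1: C(10,1)·!9 = 10·133496 = 1334960
  i=2: C(10,2)·!8 = 45·14833 = 667485
  i=3: C(10,3)·!7 = 120·1854 = 222480
  i=4: C(10,4)·!6 = 210·265 = 55650
Total = 3615536.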